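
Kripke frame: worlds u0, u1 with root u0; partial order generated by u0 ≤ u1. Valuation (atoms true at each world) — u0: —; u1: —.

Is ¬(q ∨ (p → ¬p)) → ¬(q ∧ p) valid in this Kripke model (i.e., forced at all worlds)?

Yes

u0 ⊩ ¬(q ∨ (p → ¬p)) → ¬(q ∧ p) vacuously: no world accessible from u0 forces the antecedent ¬(q ∨ (p → ¬p)).
Since the root u0 forces ¬(q ∨ (p → ¬p)) → ¬(q ∧ p) and forcing is persistent (monotone upward), every world forces it.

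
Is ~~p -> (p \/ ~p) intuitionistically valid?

This is a variant of double-negation elimination (deriving excluded middle from double negation), which is not intuitionistically valid.
A Kripke countermodel: worlds a, b; order generated by a <= b; atoms true at each world — a:{}; b:{p}.
a ||-/- ~~p -> (p \/ ~p): already at a itself, a ||- ~~p but a ||-/- p \/ ~p.
a ||-/- p \/ ~p: neither disjunct is forced at a.
a lacks atom p, so a ||-/- p.
So the root a does not force the formula.

No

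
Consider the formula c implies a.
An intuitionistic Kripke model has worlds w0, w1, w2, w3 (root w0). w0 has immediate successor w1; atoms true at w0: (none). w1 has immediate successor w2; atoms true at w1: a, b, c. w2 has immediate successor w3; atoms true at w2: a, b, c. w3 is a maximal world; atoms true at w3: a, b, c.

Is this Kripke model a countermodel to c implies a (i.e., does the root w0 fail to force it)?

w0 forces c implies a: every world accessible from w0 that forces c (namely w1, w2, w3) also forces a.
So the root w0 forces c implies a; the model is not a countermodel.

No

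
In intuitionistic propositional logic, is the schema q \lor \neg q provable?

This is the law of excluded middle, which is not intuitionistically valid.
A Kripke countermodel: worlds a, b; order generated by a \le b; atoms true at each world — a:{}; b:{q}.
a \nVdash q \lor \neg q: neither disjunct is forced at a.
a lacks atom q, so a \nVdash q.
So the root a does not force the formula.

No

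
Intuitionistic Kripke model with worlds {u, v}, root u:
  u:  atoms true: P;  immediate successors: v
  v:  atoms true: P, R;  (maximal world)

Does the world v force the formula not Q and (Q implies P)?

Yes

v forces not Q and (Q implies P) since v forces both conjuncts.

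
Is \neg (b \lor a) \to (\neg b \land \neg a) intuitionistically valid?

This is a constructively valid De Morgan direction (negated disjunction to conjunction of negations), which is intuitionistically derivable.
From \neg (b \lor a): if b held then b \lor a would, contradiction — so \neg b; similarly \neg a.

Yes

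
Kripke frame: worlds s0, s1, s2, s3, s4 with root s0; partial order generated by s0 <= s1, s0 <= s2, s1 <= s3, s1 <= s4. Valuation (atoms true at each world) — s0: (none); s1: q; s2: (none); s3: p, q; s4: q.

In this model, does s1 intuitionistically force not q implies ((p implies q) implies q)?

Yes

s1 forces not q implies ((p implies q) implies q) vacuously: no world accessible from s1 forces the antecedent not q.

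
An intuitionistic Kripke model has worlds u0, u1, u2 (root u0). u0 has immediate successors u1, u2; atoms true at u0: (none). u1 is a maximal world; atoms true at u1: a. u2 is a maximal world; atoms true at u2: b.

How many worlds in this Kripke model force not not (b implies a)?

1

u0: does not force it — u0 does not force not not (b implies a) since u2 is accessible from u0 and u2 forces not (b implies a).
u1: forces it.
u2: does not force it — u2 does not force not not (b implies a) since u2 is accessible from u2 and u2 forces not (b implies a).
Worlds forcing the formula: {u1}.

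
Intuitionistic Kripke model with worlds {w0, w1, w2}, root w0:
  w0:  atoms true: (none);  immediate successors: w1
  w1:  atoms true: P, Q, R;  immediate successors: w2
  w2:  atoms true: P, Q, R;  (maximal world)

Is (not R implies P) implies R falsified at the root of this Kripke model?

Yes

w0 does not force (not R implies P) implies R: already at w0 itself, w0 forces not R implies P but w0 does not force R.
w0 lacks atom R, so w0 does not force R.
So the root w0 does not force (not R implies P) implies R; the model is a countermodel.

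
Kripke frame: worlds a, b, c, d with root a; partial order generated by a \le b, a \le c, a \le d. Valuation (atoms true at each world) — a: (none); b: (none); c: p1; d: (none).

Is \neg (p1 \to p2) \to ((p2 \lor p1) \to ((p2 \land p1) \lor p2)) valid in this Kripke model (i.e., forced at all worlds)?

Not every world: a \nVdash \neg (p1 \to p2) \to ((p2 \lor p1) \to ((p2 \land p1) \lor p2)).
a \nVdash \neg (p1 \to p2) \to ((p2 \lor p1) \to ((p2 \land p1) \lor p2)): at the accessible world c, c \Vdash \neg (p1 \to p2) but c \nVdash (p2 \lor p1) \to ((p2 \land p1) \lor p2).
c \nVdash (p2 \lor p1) \to ((p2 \land p1) \lor p2): already at c itself, c \Vdash p2 \lor p1 but c \nVdash (p2 \land p1) \lor p2.

No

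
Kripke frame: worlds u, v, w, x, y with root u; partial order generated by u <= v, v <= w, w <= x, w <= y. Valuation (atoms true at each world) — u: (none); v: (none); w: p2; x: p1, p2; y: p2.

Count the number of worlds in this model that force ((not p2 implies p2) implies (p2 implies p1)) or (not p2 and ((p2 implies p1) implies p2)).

u: does not force it — u does not force ((not p2 implies p2) implies (p2 implies p1)) or (not p2 and ((p2 implies p1) implies p2)): neither disjunct is forced at u.
v: does not force it.
w: does not force it.
x: forces it.
y: does not force it.
Worlds forcing the formula: {x}.

1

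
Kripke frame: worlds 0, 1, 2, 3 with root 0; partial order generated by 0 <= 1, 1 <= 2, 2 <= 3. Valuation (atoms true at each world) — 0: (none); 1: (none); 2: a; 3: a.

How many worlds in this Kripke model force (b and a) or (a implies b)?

0

0: does not force it — 0 does not force (b and a) or (a implies b): neither disjunct is forced at 0.
1: does not force it — 1 does not force (b and a) or (a implies b): neither disjunct is forced at 1.
2: does not force it — 2 does not force (b and a) or (a implies b): neither disjunct is forced at 2.
3: does not force it.
Worlds forcing the formula: { }.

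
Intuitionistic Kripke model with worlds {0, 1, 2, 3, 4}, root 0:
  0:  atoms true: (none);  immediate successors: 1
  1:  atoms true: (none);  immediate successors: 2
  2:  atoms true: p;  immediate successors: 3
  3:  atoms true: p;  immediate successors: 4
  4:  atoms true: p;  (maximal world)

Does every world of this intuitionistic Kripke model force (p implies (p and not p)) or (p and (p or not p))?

Not every world: 0 does not force (p implies (p and not p)) or (p and (p or not p)).
0 does not force (p implies (p and not p)) or (p and (p or not p)): neither disjunct is forced at 0.
0 does not force p implies (p and not p): at the accessible world 2, 2 forces p but 2 does not force p and not p.
2 does not force p and not p since 2 fails not p.

No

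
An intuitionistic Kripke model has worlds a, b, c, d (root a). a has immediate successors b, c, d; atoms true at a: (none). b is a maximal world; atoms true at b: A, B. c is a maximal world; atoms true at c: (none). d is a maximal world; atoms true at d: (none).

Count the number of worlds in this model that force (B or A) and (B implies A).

1

a: does not force it — a does not force (B or A) and (B implies A) since a fails B or A.
b: forces it.
c: does not force it — c does not force (B or A) and (B implies A) since c fails B or A.
d: does not force it.
Worlds forcing the formula: {b}.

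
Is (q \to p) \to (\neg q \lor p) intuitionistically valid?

This is the material-implication-as-disjunction principle, which is not intuitionistically valid.
A Kripke countermodel: worlds w0, w1; order generated by w0 \le w1; atoms true at each world — w0:{}; w1:{p,q}.
w0 \nVdash (q \to p) \to (\neg q \lor p): already at w0 itself, w0 \Vdash q \to p but w0 \nVdash \neg q \lor p.
w0 \nVdash \neg q \lor p: neither disjunct is forced at w0.
w0 \nVdash \neg q since w1 is accessible from w0 and w1 \Vdash q.
So the root w0 does not force the formula.

No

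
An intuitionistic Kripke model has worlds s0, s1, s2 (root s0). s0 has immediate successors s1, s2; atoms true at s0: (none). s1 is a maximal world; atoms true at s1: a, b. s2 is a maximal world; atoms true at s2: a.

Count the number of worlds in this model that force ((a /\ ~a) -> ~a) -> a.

2

s0: does not force it — s0 ||-/- ((a /\ ~a) -> ~a) -> a: already at s0 itself, s0 ||- (a /\ ~a) -> ~a but s0 ||-/- a.
s1: forces it.
s2: forces it.
Worlds forcing the formula: {s1, s2}.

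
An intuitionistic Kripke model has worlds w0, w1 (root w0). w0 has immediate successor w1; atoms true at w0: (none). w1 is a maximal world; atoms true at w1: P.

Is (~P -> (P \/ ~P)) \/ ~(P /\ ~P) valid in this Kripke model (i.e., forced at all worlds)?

Yes

w0 ||- (~P -> (P \/ ~P)) \/ ~(P /\ ~P) via the disjunct ~P -> (P \/ ~P).
Since the root w0 forces (~P -> (P \/ ~P)) \/ ~(P /\ ~P) and forcing is persistent (monotone upward), every world forces it.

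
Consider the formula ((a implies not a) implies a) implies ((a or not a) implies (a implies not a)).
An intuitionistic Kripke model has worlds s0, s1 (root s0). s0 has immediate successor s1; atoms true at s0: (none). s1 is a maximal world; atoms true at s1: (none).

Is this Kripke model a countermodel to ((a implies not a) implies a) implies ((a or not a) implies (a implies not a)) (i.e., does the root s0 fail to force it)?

s0 forces ((a implies not a) implies a) implies ((a or not a) implies (a implies not a)) vacuously: no world accessible from s0 forces the antecedent (a implies not a) implies a.
So the root s0 forces ((a implies not a) implies a) implies ((a or not a) implies (a implies not a)); the model is not a countermodel.

No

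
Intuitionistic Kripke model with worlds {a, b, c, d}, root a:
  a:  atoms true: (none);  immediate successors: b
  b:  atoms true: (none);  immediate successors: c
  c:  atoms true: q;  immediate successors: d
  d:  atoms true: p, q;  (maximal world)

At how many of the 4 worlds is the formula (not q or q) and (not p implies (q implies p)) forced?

a: does not force it — a does not force (not q or q) and (not p implies (q implies p)) since a fails not q or q.
b: does not force it.
c: forces it.
d: forces it.
Worlds forcing the formula: {c, d}.

2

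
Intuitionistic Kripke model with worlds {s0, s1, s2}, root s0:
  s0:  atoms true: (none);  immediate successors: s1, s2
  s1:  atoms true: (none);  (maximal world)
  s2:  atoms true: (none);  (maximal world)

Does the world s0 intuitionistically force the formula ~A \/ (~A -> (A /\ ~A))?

s0 ||- ~A \/ (~A -> (A /\ ~A)) via the disjunct ~A.

Yes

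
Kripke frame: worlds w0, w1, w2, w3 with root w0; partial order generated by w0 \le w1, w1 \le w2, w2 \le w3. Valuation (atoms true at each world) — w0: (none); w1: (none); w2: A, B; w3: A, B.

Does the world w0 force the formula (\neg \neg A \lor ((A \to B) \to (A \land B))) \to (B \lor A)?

w0 \nVdash (\neg \neg A \lor ((A \to B) \to (A \land B))) \to (B \lor A): already at w0 itself, w0 \Vdash \neg \neg A \lor ((A \to B) \to (A \land B)) but w0 \nVdash B \lor A.
w0 \nVdash B \lor A: neither disjunct is forced at w0.
w0 lacks atom B, so w0 \nVdash B.

No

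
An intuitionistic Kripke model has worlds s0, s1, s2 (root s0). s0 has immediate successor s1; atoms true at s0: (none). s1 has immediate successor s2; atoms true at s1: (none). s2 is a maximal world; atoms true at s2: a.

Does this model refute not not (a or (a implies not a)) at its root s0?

No

s0 forces not not (a or (a implies not a)): no world accessible from s0 forces not (a or (a implies not a)).
So the root s0 forces not not (a or (a implies not a)); the model is not a countermodel.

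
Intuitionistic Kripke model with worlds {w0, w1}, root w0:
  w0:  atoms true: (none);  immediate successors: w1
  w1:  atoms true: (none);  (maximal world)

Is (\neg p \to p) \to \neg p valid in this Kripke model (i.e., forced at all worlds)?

Yes

w0 \Vdash (\neg p \to p) \to \neg p vacuously: no world accessible from w0 forces the antecedent \neg p \to p.
Since the root w0 forces (\neg p \to p) \to \neg p and forcing is persistent (monotone upward), every world forces it.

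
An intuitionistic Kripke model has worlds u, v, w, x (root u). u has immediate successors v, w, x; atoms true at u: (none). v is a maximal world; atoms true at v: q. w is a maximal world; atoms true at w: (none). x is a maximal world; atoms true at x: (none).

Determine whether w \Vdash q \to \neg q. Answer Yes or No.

Yes

w \Vdash q \to \neg q vacuously: no world accessible from w forces the antecedent q.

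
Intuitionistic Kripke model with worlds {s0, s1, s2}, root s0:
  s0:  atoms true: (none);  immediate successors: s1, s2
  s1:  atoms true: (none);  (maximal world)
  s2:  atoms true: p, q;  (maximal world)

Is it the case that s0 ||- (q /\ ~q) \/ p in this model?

No

s0 ||-/- (q /\ ~q) \/ p: neither disjunct is forced at s0.
s0 ||-/- q /\ ~q since s0 fails q.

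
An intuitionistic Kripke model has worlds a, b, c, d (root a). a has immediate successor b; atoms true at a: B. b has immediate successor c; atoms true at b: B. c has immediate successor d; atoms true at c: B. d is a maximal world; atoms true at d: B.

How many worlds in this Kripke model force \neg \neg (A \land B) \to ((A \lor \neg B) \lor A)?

4

a: forces it.
b: forces it.
c: forces it.
d: forces it.
Worlds forcing the formula: {a, b, c, d}.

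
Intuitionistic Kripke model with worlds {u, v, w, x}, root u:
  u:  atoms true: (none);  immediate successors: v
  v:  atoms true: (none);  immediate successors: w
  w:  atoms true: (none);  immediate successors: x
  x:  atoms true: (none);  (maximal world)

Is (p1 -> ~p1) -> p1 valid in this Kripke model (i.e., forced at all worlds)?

No

Not every world: u ||-/- (p1 -> ~p1) -> p1.
u ||-/- (p1 -> ~p1) -> p1: already at u itself, u ||- p1 -> ~p1 but u ||-/- p1.
u lacks atom p1, so u ||-/- p1.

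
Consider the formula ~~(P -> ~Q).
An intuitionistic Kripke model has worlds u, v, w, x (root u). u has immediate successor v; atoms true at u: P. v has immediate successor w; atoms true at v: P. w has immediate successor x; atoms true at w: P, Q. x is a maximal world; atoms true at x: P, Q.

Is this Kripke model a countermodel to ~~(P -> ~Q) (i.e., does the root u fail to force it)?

u ||-/- ~~(P -> ~Q) since u is accessible from u and u ||- ~(P -> ~Q).
u ||- ~(P -> ~Q): no world accessible from u forces P -> ~Q.
So the root u does not force ~~(P -> ~Q); the model is a countermodel.

Yes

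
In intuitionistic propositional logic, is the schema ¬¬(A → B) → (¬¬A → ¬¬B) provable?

Yes

This is the distribution of double negation over implication, which is intuitionistically derivable.
Assume ¬¬(A → B) and ¬¬A; suppose ¬B. Then A → B would give ¬A (by contraposition), contradicting ¬¬A; so ¬(A → B), contradicting ¬¬(A → B). Hence ¬¬B.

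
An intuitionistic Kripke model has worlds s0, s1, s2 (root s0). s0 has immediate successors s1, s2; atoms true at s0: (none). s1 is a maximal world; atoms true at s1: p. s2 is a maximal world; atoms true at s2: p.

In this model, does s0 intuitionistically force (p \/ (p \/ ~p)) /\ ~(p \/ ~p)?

s0 ||-/- (p \/ (p \/ ~p)) /\ ~(p \/ ~p) since s0 fails p \/ (p \/ ~p).

No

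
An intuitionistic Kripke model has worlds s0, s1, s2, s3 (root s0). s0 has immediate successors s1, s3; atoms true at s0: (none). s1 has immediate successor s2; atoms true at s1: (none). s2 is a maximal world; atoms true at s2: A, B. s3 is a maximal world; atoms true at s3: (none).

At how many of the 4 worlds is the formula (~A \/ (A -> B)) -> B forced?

1

s0: does not force it — s0 ||-/- (~A \/ (A -> B)) -> B: already at s0 itself, s0 ||- ~A \/ (A -> B) but s0 ||-/- B.
s1: does not force it — s1 ||-/- (~A \/ (A -> B)) -> B: already at s1 itself, s1 ||- ~A \/ (A -> B) but s1 ||-/- B.
s2: forces it.
s3: does not force it — s3 ||-/- (~A \/ (A -> B)) -> B: already at s3 itself, s3 ||- ~A \/ (A -> B) but s3 ||-/- B.
Worlds forcing the formula: {s2}.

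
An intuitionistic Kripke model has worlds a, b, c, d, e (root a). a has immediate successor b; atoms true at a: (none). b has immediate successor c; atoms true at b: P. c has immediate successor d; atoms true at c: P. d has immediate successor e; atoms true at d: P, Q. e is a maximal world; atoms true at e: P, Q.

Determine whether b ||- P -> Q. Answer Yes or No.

b ||-/- P -> Q: already at b itself, b ||- P but b ||-/- Q.
b lacks atom Q, so b ||-/- Q.

No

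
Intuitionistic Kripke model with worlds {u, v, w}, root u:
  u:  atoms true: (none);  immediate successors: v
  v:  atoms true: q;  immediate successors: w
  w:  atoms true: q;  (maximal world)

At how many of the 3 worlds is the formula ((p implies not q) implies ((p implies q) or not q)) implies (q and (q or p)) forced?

u: does not force it — u does not force ((p implies not q) implies ((p implies q) or not q)) implies (q and (q or p)): already at u itself, u forces (p implies not q) implies ((p implies q) or not q) but u does not force q and (q or p).
v: forces it.
w: forces it.
Worlds forcing the formula: {v, w}.

2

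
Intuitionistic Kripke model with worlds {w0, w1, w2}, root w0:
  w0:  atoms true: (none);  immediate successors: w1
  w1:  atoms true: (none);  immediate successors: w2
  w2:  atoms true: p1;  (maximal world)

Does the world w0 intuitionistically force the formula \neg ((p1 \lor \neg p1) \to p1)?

w0 \nVdash \neg ((p1 \lor \neg p1) \to p1) since w0 is accessible from w0 and w0 \Vdash (p1 \lor \neg p1) \to p1.
w0 \Vdash (p1 \lor \neg p1) \to p1: every world accessible from w0 that forces p1 \lor \neg p1 (namely w2) also forces p1.

No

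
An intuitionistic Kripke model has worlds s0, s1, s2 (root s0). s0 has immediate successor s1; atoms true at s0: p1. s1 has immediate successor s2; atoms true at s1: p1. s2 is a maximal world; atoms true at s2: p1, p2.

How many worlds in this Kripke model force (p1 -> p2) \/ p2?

s0: does not force it — s0 ||-/- (p1 -> p2) \/ p2: neither disjunct is forced at s0.
s1: does not force it.
s2: forces it.
Worlds forcing the formula: {s2}.

1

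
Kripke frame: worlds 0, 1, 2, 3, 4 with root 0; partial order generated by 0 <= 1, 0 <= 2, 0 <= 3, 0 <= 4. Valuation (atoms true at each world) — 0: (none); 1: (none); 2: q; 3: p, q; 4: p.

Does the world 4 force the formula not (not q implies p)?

4 does not force not (not q implies p) since 4 is accessible from 4 and 4 forces not q implies p.
4 forces not q implies p: every world accessible from 4 that forces not q (namely 4) also forces p.

No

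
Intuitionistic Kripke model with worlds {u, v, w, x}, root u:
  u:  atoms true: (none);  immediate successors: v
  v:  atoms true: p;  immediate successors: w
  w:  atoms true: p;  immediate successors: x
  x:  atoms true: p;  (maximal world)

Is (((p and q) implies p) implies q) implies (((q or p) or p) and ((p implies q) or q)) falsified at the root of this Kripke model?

u forces (((p and q) implies p) implies q) implies (((q or p) or p) and ((p implies q) or q)) vacuously: no world accessible from u forces the antecedent ((p and q) implies p) implies q.
So the root u forces (((p and q) implies p) implies q) implies (((q or p) or p) and ((p implies q) or q)); the model is not a countermodel.

No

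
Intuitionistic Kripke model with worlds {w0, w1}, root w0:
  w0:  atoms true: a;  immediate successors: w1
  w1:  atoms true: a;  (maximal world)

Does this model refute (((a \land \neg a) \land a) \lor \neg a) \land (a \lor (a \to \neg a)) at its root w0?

w0 \nVdash (((a \land \neg a) \land a) \lor \neg a) \land (a \lor (a \to \neg a)) since w0 fails ((a \land \neg a) \land a) \lor \neg a.
So the root w0 does not force (((a \land \neg a) \land a) \lor \neg a) \land (a \lor (a \to \neg a)); the model is a countermodel.

Yes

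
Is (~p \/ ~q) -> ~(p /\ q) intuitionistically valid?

Yes

This is a constructively valid De Morgan direction (disjunction of negations to negated conjunction), which is intuitionistically derivable.
If ~p holds at a world then no accessible world forces p, hence none forces p /\ q; likewise for ~q.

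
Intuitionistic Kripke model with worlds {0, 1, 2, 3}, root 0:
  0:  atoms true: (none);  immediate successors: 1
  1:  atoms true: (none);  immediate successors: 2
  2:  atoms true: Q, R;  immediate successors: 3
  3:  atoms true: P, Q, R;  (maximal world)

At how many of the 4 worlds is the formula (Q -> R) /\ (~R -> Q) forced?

4

0: forces it.
1: forces it.
2: forces it.
3: forces it.
Worlds forcing the formula: {0, 1, 2, 3}.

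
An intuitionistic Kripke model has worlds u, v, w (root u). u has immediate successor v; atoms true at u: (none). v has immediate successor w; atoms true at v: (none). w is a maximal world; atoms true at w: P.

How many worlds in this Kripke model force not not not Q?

3

u: forces it.
v: forces it.
w: forces it.
Worlds forcing the formula: {u, v, w}.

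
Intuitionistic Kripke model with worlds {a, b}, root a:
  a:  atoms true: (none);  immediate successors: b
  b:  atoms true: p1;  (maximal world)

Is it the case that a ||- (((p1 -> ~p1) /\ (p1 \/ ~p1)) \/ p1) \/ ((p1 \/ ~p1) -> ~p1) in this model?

No

a ||-/- (((p1 -> ~p1) /\ (p1 \/ ~p1)) \/ p1) \/ ((p1 \/ ~p1) -> ~p1): neither disjunct is forced at a.
a ||-/- ((p1 -> ~p1) /\ (p1 \/ ~p1)) \/ p1: neither disjunct is forced at a.
a ||-/- (p1 -> ~p1) /\ (p1 \/ ~p1) since a fails p1 -> ~p1.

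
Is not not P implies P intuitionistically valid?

No

This is double-negation elimination, which is not intuitionistically valid.
A Kripke countermodel: worlds s0, s1; order generated by s0 <= s1; atoms true at each world — s0:{}; s1:{P}.
s0 does not force not not P implies P: already at s0 itself, s0 forces not not P but s0 does not force P.
s0 lacks atom P, so s0 does not force P.
So the root s0 does not force the formula.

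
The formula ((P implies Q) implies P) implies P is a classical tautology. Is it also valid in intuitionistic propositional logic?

No

This is Peirce's law, which is not intuitionistically valid.
A Kripke countermodel: worlds u, v; order generated by u <= v; atoms true at each world — u:{}; v:{P}.
u does not force ((P implies Q) implies P) implies P: already at u itself, u forces (P implies Q) implies P but u does not force P.
u lacks atom P, so u does not force P.
So the root u does not force the formula.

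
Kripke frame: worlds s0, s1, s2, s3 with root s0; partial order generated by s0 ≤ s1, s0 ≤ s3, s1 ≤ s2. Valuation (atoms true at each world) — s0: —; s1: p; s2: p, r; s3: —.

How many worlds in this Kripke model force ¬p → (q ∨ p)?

2

s0: does not force it — s0 ⊮ ¬p → (q ∨ p): at the accessible world s3, s3 ⊩ ¬p but s3 ⊮ q ∨ p.
s1: forces it.
s2: forces it.
s3: does not force it — s3 ⊮ ¬p → (q ∨ p): already at s3 itself, s3 ⊩ ¬p but s3 ⊮ q ∨ p.
Worlds forcing the formula: {s1, s2}.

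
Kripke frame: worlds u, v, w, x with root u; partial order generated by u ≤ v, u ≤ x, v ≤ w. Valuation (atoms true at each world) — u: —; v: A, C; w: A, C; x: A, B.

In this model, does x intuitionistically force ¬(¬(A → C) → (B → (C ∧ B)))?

x ⊩ ¬(¬(A → C) → (B → (C ∧ B))): no world accessible from x forces ¬(A → C) → (B → (C ∧ B)).

Yes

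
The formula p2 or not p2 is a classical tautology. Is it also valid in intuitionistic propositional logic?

No

This is the law of excluded middle, which is not intuitionistically valid.
A Kripke countermodel: worlds u0, u1; order generated by u0 <= u1; atoms true at each world — u0:{}; u1:{p2}.
u0 does not force p2 or not p2: neither disjunct is forced at u0.
u0 lacks atom p2, so u0 does not force p2.
So the root u0 does not force the formula.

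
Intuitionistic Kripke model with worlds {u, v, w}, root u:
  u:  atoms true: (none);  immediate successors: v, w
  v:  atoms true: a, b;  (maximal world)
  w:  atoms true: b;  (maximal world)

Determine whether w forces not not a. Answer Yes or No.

No

w does not force not not a since w is accessible from w and w forces not a.
w forces not a: no world accessible from w forces a.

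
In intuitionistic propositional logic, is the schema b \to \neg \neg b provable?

Yes

This is double-negation introduction, which is intuitionistically derivable.
If a world forces b then every accessible world forces b (persistence), so none forces \neg b; hence \neg \neg b.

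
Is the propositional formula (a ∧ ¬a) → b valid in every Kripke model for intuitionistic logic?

Yes

This is an instance of ex falso quodlibet, which is intuitionistically derivable.
No world can force both a and ¬a, so the antecedent a ∧ ¬a is never forced and the implication holds vacuously at every world.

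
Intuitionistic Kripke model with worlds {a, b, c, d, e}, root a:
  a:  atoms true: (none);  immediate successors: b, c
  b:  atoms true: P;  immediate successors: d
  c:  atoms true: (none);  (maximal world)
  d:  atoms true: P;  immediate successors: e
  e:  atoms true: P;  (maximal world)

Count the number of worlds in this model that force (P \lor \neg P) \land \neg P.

1

a: does not force it — a \nVdash (P \lor \neg P) \land \neg P since a fails P \lor \neg P.
b: does not force it — b \nVdash (P \lor \neg P) \land \neg P since b fails \neg P.
c: forces it.
d: does not force it.
e: does not force it.
Worlds forcing the formula: {c}.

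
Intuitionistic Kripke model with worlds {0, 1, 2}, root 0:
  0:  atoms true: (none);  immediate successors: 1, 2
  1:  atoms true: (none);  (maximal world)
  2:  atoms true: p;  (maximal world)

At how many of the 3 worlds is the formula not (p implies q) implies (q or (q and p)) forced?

0: does not force it — 0 does not force not (p implies q) implies (q or (q and p)): at the accessible world 2, 2 forces not (p implies q) but 2 does not force q or (q and p).
1: forces it.
2: does not force it.
Worlds forcing the formula: {1}.

1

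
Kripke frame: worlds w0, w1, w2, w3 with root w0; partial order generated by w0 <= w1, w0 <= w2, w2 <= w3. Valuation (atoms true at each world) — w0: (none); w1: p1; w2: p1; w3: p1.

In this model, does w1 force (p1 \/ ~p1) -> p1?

w1 ||- (p1 \/ ~p1) -> p1: every world accessible from w1 that forces p1 \/ ~p1 (namely w1) also forces p1.

Yes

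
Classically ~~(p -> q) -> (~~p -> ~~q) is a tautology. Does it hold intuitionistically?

Yes

This is the distribution of double negation over implication, which is intuitionistically derivable.
Assume ~~(p -> q) and ~~p; suppose ~q. Then p -> q would give ~p (by contraposition), contradicting ~~p; so ~(p -> q), contradicting ~~(p -> q). Hence ~~q.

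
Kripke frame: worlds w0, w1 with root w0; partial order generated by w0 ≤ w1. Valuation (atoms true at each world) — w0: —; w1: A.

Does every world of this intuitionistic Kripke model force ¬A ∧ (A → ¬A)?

Not every world: w0 ⊮ ¬A ∧ (A → ¬A).
w0 ⊮ ¬A ∧ (A → ¬A) since w0 fails ¬A.

No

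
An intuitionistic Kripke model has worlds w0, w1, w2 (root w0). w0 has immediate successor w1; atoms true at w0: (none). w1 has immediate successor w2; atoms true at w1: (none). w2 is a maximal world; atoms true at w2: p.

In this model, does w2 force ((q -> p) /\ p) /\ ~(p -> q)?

Yes

w2 ||- ((q -> p) /\ p) /\ ~(p -> q) since w2 forces both conjuncts.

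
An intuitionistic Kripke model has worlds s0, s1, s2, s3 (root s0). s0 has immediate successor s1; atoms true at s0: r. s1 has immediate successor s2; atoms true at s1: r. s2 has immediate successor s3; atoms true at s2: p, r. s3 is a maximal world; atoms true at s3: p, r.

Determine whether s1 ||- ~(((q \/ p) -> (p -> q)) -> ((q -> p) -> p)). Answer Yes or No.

No

s1 ||-/- ~(((q \/ p) -> (p -> q)) -> ((q -> p) -> p)) since s1 is accessible from s1 and s1 ||- ((q \/ p) -> (p -> q)) -> ((q -> p) -> p).
s1 ||- ((q \/ p) -> (p -> q)) -> ((q -> p) -> p) vacuously: no world accessible from s1 forces the antecedent (q \/ p) -> (p -> q).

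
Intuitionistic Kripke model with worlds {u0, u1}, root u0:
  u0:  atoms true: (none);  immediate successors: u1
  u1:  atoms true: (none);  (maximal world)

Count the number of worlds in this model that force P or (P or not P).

2

u0: forces it.
u1: forces it.
Worlds forcing the formula: {u0, u1}.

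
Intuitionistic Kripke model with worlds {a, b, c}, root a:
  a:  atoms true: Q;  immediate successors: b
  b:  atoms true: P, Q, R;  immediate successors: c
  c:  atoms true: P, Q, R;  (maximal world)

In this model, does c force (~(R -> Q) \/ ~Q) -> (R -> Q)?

Yes

c ||- (~(R -> Q) \/ ~Q) -> (R -> Q) vacuously: no world accessible from c forces the antecedent ~(R -> Q) \/ ~Q.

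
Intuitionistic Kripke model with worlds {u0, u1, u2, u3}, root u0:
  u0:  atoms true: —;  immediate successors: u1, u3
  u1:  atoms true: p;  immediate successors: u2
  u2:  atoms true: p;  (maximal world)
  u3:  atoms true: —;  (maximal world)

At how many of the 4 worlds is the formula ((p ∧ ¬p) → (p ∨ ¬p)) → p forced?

u0: does not force it — u0 ⊮ ((p ∧ ¬p) → (p ∨ ¬p)) → p: already at u0 itself, u0 ⊩ (p ∧ ¬p) → (p ∨ ¬p) but u0 ⊮ p.
u1: forces it.
u2: forces it.
u3: does not force it.
Worlds forcing the formula: {u1, u2}.

2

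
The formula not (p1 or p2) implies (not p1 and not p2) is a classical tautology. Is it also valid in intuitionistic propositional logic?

This is a constructively valid De Morgan direction (negated disjunction to conjunction of negations), which is intuitionistically derivable.
From not (p1 or p2): if p1 held then p1 or p2 would, contradiction — so not p1; similarly not p2.

Yes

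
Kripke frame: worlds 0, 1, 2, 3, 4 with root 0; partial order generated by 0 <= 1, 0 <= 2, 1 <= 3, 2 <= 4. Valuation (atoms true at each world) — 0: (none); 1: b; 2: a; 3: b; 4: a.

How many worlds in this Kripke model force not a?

0: does not force it — 0 does not force not a since 2 is accessible from 0 and 2 forces a.
1: forces it.
2: does not force it.
3: forces it.
4: does not force it.
Worlds forcing the formula: {1, 3}.

2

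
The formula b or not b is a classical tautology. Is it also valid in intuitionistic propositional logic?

This is the law of excluded middle, which is not intuitionistically valid.
A Kripke countermodel: worlds s0, s1; order generated by s0 <= s1; atoms true at each world — s0:{}; s1:{b}.
s0 does not force b or not b: neither disjunct is forced at s0.
s0 lacks atom b, so s0 does not force b.
So the root s0 does not force the formula.

No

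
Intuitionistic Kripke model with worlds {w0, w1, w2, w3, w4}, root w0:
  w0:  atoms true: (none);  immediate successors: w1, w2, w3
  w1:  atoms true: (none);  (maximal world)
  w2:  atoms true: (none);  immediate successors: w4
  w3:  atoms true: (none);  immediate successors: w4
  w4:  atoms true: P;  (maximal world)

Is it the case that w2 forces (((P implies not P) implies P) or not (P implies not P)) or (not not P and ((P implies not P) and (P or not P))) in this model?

Yes

w2 forces (((P implies not P) implies P) or not (P implies not P)) or (not not P and ((P implies not P) and (P or not P))) via the disjunct ((P implies not P) implies P) or not (P implies not P).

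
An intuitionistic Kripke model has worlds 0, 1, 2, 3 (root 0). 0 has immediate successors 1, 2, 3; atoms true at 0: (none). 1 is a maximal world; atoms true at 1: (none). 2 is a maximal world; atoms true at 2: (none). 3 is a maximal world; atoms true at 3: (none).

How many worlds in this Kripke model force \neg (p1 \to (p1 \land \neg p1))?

0: does not force it — 0 \nVdash \neg (p1 \to (p1 \land \neg p1)) since 0 is accessible from 0 and 0 \Vdash p1 \to (p1 \land \neg p1).
1: does not force it — 1 \nVdash \neg (p1 \to (p1 \land \neg p1)) since 1 is accessible from 1 and 1 \Vdash p1 \to (p1 \land \neg p1).
2: does not force it — 2 \nVdash \neg (p1 \to (p1 \land \neg p1)) since 2 is accessible from 2 and 2 \Vdash p1 \to (p1 \land \neg p1).
3: does not force it.
Worlds forcing the formula: { }.

0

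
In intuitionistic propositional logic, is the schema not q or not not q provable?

No

This is the weak law of excluded middle, which is not intuitionistically valid.
A Kripke countermodel: worlds a, b, c; order generated by a <= b, a <= c; atoms true at each world — a:{}; b:{q}; c:{}.
a does not force not q or not not q: neither disjunct is forced at a.
a does not force not q since b is accessible from a and b forces q.
So the root a does not force the formula.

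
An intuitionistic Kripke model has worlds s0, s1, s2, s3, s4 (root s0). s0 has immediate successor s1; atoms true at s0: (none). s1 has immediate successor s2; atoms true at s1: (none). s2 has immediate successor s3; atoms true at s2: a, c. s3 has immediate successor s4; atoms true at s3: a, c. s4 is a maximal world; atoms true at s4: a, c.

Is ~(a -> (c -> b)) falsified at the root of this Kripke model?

No

s0 ||- ~(a -> (c -> b)): no world accessible from s0 forces a -> (c -> b).
So the root s0 forces ~(a -> (c -> b)); the model is not a countermodel.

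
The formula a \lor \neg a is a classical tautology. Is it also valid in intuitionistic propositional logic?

No

This is the law of excluded middle, which is not intuitionistically valid.
A Kripke countermodel: worlds s0, s1; order generated by s0 \le s1; atoms true at each world — s0:{}; s1:{a}.
s0 \nVdash a \lor \neg a: neither disjunct is forced at s0.
s0 lacks atom a, so s0 \nVdash a.
So the root s0 does not force the formula.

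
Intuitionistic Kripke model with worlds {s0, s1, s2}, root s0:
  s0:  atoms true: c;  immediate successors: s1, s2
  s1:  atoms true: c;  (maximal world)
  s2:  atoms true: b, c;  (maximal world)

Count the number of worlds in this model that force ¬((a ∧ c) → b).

0

s0: does not force it — s0 ⊮ ¬((a ∧ c) → b) since s0 is accessible from s0 and s0 ⊩ (a ∧ c) → b.
s1: does not force it — s1 ⊮ ¬((a ∧ c) → b) since s1 is accessible from s1 and s1 ⊩ (a ∧ c) → b.
s2: does not force it.
Worlds forcing the formula: { }.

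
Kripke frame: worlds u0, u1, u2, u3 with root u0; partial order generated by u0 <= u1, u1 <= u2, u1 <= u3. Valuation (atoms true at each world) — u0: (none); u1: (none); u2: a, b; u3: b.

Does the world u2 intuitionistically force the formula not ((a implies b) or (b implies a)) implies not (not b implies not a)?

u2 forces not ((a implies b) or (b implies a)) implies not (not b implies not a) vacuously: no world accessible from u2 forces the antecedent not ((a implies b) or (b implies a)).

Yes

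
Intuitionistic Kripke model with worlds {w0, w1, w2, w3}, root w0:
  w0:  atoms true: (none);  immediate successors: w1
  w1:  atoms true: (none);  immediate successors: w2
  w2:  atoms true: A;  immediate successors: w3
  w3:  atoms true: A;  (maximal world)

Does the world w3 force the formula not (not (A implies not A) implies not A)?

Yes

w3 forces not (not (A implies not A) implies not A): no world accessible from w3 forces not (A implies not A) implies not A.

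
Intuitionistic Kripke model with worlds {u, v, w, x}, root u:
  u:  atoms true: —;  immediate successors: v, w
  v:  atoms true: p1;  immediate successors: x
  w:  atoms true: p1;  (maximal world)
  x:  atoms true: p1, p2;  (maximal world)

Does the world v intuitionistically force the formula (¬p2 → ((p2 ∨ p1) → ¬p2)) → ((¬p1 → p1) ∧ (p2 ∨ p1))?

Yes

v ⊩ (¬p2 → ((p2 ∨ p1) → ¬p2)) → ((¬p1 → p1) ∧ (p2 ∨ p1)): every world accessible from v that forces ¬p2 → ((p2 ∨ p1) → ¬p2) (namely v, x) also forces (¬p1 → p1) ∧ (p2 ∨ p1).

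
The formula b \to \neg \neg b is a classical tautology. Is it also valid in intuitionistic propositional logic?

This is double-negation introduction, which is intuitionistically derivable.
If a world forces b then every accessible world forces b (persistence), so none forces \neg b; hence \neg \neg b.

Yes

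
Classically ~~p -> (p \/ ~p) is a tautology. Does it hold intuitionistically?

No

This is a variant of double-negation elimination (deriving excluded middle from double negation), which is not intuitionistically valid.
A Kripke countermodel: worlds s0, s1; order generated by s0 <= s1; atoms true at each world — s0:{}; s1:{p}.
s0 ||-/- ~~p -> (p \/ ~p): already at s0 itself, s0 ||- ~~p but s0 ||-/- p \/ ~p.
s0 ||-/- p \/ ~p: neither disjunct is forced at s0.
s0 lacks atom p, so s0 ||-/- p.
So the root s0 does not force the formula.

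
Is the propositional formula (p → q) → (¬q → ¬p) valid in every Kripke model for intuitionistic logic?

Yes

This is the forward direction of contraposition, which is intuitionistically derivable.
Assume p → q and ¬q. If p held then q would follow, contradicting ¬q; so ¬p.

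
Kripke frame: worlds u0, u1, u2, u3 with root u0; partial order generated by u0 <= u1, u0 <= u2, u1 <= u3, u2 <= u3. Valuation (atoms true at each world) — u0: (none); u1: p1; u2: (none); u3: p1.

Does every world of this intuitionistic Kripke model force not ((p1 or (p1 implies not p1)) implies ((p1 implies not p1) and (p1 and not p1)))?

u0 forces not ((p1 or (p1 implies not p1)) implies ((p1 implies not p1) and (p1 and not p1))): no world accessible from u0 forces (p1 or (p1 implies not p1)) implies ((p1 implies not p1) and (p1 and not p1)).
Since the root u0 forces not ((p1 or (p1 implies not p1)) implies ((p1 implies not p1) and (p1 and not p1))) and forcing is persistent (monotone upward), every world forces it.

Yes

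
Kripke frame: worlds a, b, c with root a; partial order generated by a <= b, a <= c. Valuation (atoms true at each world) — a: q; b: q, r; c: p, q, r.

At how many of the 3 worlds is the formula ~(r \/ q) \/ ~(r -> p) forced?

a: does not force it — a ||-/- ~(r \/ q) \/ ~(r -> p): neither disjunct is forced at a.
b: forces it.
c: does not force it — c ||-/- ~(r \/ q) \/ ~(r -> p): neither disjunct is forced at c.
Worlds forcing the formula: {b}.

1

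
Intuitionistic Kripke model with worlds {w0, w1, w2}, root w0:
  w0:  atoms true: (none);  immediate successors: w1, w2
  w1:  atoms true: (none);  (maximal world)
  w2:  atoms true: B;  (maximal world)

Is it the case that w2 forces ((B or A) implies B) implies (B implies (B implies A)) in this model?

No

w2 does not force ((B or A) implies B) implies (B implies (B implies A)): already at w2 itself, w2 forces (B or A) implies B but w2 does not force B implies (B implies A).
w2 does not force B implies (B implies A): already at w2 itself, w2 forces B but w2 does not force B implies A.
w2 does not force B implies A: already at w2 itself, w2 forces B but w2 does not force A.
w2 lacks atom A, so w2 does not force A.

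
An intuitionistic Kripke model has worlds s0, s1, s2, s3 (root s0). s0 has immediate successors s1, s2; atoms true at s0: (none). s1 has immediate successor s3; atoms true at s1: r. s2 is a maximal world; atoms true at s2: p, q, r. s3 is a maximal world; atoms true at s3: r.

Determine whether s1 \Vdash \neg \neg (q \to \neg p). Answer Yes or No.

Yes

s1 \Vdash \neg \neg (q \to \neg p): no world accessible from s1 forces \neg (q \to \neg p).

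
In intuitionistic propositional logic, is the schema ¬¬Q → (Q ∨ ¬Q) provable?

No

This is a variant of double-negation elimination (deriving excluded middle from double negation), which is not intuitionistically valid.
A Kripke countermodel: worlds s0, s1; order generated by s0 ≤ s1; atoms true at each world — s0:{}; s1:{Q}.
s0 ⊮ ¬¬Q → (Q ∨ ¬Q): already at s0 itself, s0 ⊩ ¬¬Q but s0 ⊮ Q ∨ ¬Q.
s0 ⊮ Q ∨ ¬Q: neither disjunct is forced at s0.
s0 lacks atom Q, so s0 ⊮ Q.
So the root s0 does not force the formula.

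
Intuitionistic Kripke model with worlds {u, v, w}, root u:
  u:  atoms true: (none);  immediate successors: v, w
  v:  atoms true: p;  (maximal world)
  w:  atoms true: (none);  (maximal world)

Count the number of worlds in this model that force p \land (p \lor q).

1

u: does not force it — u \nVdash p \land (p \lor q) since u fails p.
v: forces it.
w: does not force it — w \nVdash p \land (p \lor q) since w fails p.
Worlds forcing the formula: {v}.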